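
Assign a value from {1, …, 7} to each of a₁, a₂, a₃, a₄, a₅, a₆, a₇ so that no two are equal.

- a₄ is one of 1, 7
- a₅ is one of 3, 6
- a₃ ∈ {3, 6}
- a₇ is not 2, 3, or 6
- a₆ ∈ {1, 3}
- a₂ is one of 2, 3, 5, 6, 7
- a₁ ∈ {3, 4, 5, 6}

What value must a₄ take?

The 7 variables together cover exactly {1, 2, 3, 4, 5, 6, 7} — 7 values for 7 variables — and 2 appears only in a₂'s list, so a₂ = 2.
a₃ and a₅ between them cover only {3, 6} — a naked pair. Remove those values from a₁, a₆.
a₆'s domain is down to {1}, so a₆ = 1. Eliminate 1 elsewhere: a₄, a₇.
So a₄ = 7.

7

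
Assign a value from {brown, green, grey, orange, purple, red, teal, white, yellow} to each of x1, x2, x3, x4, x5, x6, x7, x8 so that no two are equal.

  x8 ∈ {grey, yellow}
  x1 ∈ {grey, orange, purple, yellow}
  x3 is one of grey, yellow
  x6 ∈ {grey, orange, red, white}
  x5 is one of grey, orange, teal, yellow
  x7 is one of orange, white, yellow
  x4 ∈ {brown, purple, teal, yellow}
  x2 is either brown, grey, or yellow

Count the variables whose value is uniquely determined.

Among the 8 variables, red fits only x6 (and all 8 values in {brown, grey, orange, purple, red, teal, white, yellow} must be used), so x6 = red.
The 7 still-open variables together cover exactly {brown, grey, orange, purple, teal, white, yellow} — 7 values for 7 variables — and white appears only in x7's list, so x7 = white.
The 2 variables x3 and x8 are confined to {grey, yellow}, which locks those values in; drop them from x1, x2, x4, x5.
x2 has just one choice, so x2 = brown. Eliminate brown elsewhere: x4.
Determined: x2=brown, x6=red, x7=white. The other variables each still have more than one consistent value. That makes 3.

3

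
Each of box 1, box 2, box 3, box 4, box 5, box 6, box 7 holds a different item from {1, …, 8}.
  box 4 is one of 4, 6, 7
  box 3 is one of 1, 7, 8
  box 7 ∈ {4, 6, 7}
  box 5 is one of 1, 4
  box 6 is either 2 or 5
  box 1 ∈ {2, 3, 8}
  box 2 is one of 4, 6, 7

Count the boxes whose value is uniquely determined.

box 2, box 4, box 7 share exactly the 3 values {4, 6, 7}; by pigeonhole those values go to them, so strike 4, 6, 7 from box 3, box 5.
box 5 must be 1 (only option left). Remove 1 from box 3.
box 3 must be 8 (only option left). So box 1 can't be 8.
Determined: box 3=8, box 5=1. The other boxes each still have more than one consistent value. That makes 2.

2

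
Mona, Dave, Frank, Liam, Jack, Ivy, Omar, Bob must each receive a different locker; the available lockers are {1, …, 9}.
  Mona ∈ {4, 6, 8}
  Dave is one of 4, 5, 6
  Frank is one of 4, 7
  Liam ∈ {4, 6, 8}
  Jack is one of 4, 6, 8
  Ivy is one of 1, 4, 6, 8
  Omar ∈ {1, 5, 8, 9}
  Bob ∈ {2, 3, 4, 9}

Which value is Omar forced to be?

Mona, Liam, Jack between them cover only {4, 6, 8} — a naked triple. Remove those values from Dave, Frank, Ivy, Omar, Bob.
Dave's domain is down to {5}, so Dave = 5. Eliminate 5 elsewhere: Omar.
Frank must be 7 (only option left).
That leaves Ivy = 1. Eliminate 1 elsewhere: Omar.
So Omar = 9.

9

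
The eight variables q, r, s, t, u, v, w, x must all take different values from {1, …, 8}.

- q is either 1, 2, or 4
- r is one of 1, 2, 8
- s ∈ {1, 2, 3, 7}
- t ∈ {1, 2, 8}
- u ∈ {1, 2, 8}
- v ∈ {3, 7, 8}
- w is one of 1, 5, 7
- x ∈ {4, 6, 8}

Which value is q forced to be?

The 8 variables draw from only 8 values {1, 2, 3, 4, 5, 6, 7, 8}, so each is used; only w can be 5, hence w = 5.
The 7 still-open variables together cover exactly {1, 2, 3, 4, 6, 7, 8} — 7 values for 7 variables — and 6 appears only in x's list, so x = 6.
The 6 still-open variables together cover exactly {1, 2, 3, 4, 7, 8} — 6 values for 6 variables — and 4 appears only in q's list, so q = 4.

4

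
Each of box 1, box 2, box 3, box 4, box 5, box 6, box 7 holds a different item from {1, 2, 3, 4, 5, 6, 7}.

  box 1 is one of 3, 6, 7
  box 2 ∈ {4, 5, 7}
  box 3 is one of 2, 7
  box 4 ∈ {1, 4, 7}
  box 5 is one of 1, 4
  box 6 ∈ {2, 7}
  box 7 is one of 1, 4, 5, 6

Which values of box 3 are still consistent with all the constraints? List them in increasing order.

2, 7

The 7 variables draw from only 7 values {1, 2, 3, 4, 5, 6, 7}, so each is used; only box 1 can be 3, hence box 1 = 3.
Among the 6 still-open variables, 6 fits only box 7 (and all 6 values in {1, 2, 4, 5, 6, 7} must be used), so box 7 = 6.
Among the 5 still-open variables, 5 fits only box 2 (and all 5 values in {1, 2, 4, 5, 7} must be used), so box 2 = 5.
The 2 variables box 3 and box 6 are confined to {2, 7}, which locks those values in; drop them from box 4.
No further eliminations apply; box 3 can still be any of 2, 7.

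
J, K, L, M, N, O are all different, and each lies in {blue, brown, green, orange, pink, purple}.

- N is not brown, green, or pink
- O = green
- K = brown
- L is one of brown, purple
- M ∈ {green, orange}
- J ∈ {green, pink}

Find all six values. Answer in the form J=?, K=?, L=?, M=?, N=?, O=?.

J=pink, K=brown, L=purple, M=orange, N=blue, O=green

K's domain is down to {brown}, so K = brown. Remove brown from L.
L has just one choice, so L = purple. Eliminate purple elsewhere: N.
O has just one choice, so O = green. So J, M can't be green.
J must be pink (only option left).
M must be orange (only option left). Strike orange from N.
N must be blue (only option left).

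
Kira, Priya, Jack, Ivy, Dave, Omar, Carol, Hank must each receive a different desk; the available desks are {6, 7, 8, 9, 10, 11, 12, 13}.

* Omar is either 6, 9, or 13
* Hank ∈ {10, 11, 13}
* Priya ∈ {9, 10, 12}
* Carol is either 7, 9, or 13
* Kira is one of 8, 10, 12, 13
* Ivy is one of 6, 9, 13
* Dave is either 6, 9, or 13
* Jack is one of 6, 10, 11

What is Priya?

The 8 variables together cover exactly {6, 7, 8, 9, 10, 11, 12, 13} — 8 values for 8 variables — and 7 appears only in Carol's list, so Carol = 7.
The 7 still-open variables draw from only 7 values {6, 8, 9, 10, 11, 12, 13}, so each is used; only Kira can be 8, hence Kira = 8.
The 6 still-open variables draw from only 6 values {6, 9, 10, 11, 12, 13}, so each is used; only Priya can be 12, hence Priya = 12.

12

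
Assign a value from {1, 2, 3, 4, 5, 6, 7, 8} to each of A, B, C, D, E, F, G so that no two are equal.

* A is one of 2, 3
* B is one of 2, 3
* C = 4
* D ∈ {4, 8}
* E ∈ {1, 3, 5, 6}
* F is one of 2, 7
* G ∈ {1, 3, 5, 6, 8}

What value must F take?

7

C must be 4 (only option left). So D can't be 4.
D has just one choice, so D = 8. Eliminate 8 elsewhere: G.
A and B share exactly the 2 values {2, 3}; by pigeonhole those values go to them, so strike 2, 3 from E, F, G.
So F = 7.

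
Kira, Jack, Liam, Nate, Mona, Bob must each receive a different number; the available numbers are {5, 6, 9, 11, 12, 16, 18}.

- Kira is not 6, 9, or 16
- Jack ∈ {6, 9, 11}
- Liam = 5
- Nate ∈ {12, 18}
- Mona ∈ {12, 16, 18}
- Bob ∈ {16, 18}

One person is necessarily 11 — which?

Liam must be 5 (only option left). Eliminate 5 elsewhere: Kira.
The 3 variables Nate, Mona, Bob are confined to {12, 16, 18}, which locks those values in; drop them from Kira.
So 11 goes to Kira.

Kira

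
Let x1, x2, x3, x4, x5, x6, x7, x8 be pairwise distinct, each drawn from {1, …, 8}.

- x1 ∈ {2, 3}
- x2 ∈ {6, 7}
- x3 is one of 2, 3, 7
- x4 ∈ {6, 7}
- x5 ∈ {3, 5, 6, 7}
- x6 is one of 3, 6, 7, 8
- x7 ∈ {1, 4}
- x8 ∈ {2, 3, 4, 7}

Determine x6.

8

The 8 variables together cover exactly {1, 2, 3, 4, 5, 6, 7, 8} — 8 values for 8 variables — and 1 appears only in x7's list, so x7 = 1.
The 7 still-open variables draw from only 7 values {2, 3, 4, 5, 6, 7, 8}, so each is used; only x8 can be 4, hence x8 = 4.
The 6 still-open variables together cover exactly {2, 3, 5, 6, 7, 8} — 6 values for 6 variables — and 5 appears only in x5's list, so x5 = 5.
Among the 5 still-open variables, 8 fits only x6 (and all 5 values in {2, 3, 6, 7, 8} must be used), so x6 = 8.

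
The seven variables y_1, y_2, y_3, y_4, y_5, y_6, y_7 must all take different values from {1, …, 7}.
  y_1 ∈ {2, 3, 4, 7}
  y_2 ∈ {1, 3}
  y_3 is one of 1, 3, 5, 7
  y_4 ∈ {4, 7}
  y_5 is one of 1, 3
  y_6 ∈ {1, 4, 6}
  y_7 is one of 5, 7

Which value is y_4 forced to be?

Among the 7 variables, 2 fits only y_1 (and all 7 values in {1, 2, 3, 4, 5, 6, 7} must be used), so y_1 = 2.
Among the 6 still-open variables, 6 fits only y_6 (and all 6 values in {1, 3, 4, 5, 6, 7} must be used), so y_6 = 6.
Among the 5 still-open variables, 4 fits only y_4 (and all 5 values in {1, 3, 4, 5, 7} must be used), so y_4 = 4.

4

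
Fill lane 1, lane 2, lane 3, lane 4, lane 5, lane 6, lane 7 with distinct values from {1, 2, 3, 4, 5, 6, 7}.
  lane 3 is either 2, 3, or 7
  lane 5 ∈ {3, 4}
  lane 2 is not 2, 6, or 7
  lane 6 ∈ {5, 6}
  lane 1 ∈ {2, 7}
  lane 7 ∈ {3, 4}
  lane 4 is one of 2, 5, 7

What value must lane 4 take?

The 7 variables draw from only 7 values {1, 2, 3, 4, 5, 6, 7}, so each is used; only lane 2 can be 1, hence lane 2 = 1.
Among the 6 still-open variables, 6 fits only lane 6 (and all 6 values in {2, 3, 4, 5, 6, 7} must be used), so lane 6 = 6.
The 5 still-open variables draw from only 5 values {2, 3, 4, 5, 7}, so each is used; only lane 4 can be 5, hence lane 4 = 5.

5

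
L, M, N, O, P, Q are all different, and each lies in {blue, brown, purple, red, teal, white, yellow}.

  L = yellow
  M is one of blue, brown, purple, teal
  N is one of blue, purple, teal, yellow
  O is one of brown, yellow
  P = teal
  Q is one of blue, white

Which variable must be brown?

L must be yellow (only option left). So N, O can't be yellow.
So brown goes to O.

O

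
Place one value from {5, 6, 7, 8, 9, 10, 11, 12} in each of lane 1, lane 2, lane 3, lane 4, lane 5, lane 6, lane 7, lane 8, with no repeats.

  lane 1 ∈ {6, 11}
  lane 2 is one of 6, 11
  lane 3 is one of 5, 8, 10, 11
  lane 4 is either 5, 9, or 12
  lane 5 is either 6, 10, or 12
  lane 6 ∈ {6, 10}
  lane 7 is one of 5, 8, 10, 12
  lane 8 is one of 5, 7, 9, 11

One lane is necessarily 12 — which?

Among the 8 variables, 7 fits only lane 8 (and all 8 values in {5, 6, 7, 8, 9, 10, 11, 12} must be used), so lane 8 = 7.
The 7 still-open variables draw from only 7 values {5, 6, 8, 9, 10, 11, 12}, so each is used; only lane 4 can be 9, hence lane 4 = 9.
The 2 variables lane 1 and lane 2 are confined to {6, 11}, which locks those values in; drop them from lane 3, lane 5, lane 6.
That leaves lane 6 = 10. Eliminate 10 elsewhere: lane 3, lane 5, lane 7.
So 12 goes to lane 5.

lane 5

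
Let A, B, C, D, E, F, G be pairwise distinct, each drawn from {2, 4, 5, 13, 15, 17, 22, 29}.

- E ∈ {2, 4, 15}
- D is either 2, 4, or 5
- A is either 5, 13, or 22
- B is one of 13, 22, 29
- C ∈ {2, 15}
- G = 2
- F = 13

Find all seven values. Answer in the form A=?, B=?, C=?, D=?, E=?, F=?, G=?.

F must be 13 (only option left). Remove 13 from A, B.
G's domain is down to {2}, so G = 2. Strike 2 from C, D, E.
C's domain is down to {15}, so C = 15. Remove 15 from E.
E's domain is down to {4}, so E = 4. Remove 4 from D.
D must be 5 (only option left). Remove 5 from A.
A must be 22 (only option left). Remove 22 from B.
B's domain is down to {29}, so B = 29.

A=22, B=29, C=15, D=5, E=4, F=13, G=2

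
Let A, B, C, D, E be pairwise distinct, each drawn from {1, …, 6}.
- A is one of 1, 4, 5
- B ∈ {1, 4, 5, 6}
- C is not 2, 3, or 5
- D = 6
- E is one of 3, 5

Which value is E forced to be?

3

D's domain is down to {6}, so D = 6. Remove 6 from B, C.
The 4 still-open variables together cover exactly {1, 3, 4, 5} — 4 values for 4 variables — and 3 appears only in E's list, so E = 3.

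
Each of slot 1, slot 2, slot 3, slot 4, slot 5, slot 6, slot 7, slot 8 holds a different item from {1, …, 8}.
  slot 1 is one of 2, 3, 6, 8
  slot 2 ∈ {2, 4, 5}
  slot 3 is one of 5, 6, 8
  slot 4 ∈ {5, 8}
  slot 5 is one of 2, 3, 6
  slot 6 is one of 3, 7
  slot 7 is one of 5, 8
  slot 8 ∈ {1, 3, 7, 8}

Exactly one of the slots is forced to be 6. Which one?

slot 3

The 8 variables together cover exactly {1, 2, 3, 4, 5, 6, 7, 8} — 8 values for 8 variables — and 1 appears only in slot 8's list, so slot 8 = 1.
The 7 still-open variables together cover exactly {2, 3, 4, 5, 6, 7, 8} — 7 values for 7 variables — and 4 appears only in slot 2's list, so slot 2 = 4.
Among the 6 still-open variables, 7 fits only slot 6 (and all 6 values in {2, 3, 5, 6, 7, 8} must be used), so slot 6 = 7.
The 2 variables slot 4 and slot 7 are confined to {5, 8}, which locks those values in; drop them from slot 1, slot 3.
So 6 goes to slot 3.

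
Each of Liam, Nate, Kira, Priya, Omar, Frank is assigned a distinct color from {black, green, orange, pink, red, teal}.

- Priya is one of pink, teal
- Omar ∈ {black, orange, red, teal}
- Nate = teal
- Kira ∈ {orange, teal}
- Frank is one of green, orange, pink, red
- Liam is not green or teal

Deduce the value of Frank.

green

Nate must be teal (only option left). Strike teal from Kira, Priya, Omar.
That leaves Kira = orange. Strike orange from Liam, Omar, Frank.
That leaves Priya = pink. Remove pink from Liam, Frank.
Among the 3 still-open variables, green fits only Frank (and all 3 values in {black, green, red} must be used), so Frank = green.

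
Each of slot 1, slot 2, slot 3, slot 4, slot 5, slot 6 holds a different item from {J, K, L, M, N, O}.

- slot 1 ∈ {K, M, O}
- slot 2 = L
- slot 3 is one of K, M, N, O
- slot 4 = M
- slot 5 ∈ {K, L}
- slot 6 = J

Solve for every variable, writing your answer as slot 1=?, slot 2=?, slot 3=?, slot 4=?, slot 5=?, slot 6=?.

slot 2 must be L (only option left). Strike L from slot 5.
slot 4 must be M (only option left). Strike M from slot 1, slot 3.
slot 5 must be K (only option left). Eliminate K elsewhere: slot 1, slot 3.
slot 6 must be J (only option left).
slot 1 must be O (only option left). So slot 3 can't be O.
That leaves slot 3 = N.

slot 1=O, slot 2=L, slot 3=N, slot 4=M, slot 5=K, slot 6=J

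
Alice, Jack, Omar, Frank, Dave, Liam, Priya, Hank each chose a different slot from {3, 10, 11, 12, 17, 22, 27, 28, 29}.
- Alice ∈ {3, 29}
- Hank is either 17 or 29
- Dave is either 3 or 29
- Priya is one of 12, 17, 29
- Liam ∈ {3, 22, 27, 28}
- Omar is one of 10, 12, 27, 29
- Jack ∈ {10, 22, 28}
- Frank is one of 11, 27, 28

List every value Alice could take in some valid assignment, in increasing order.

Alice and Dave share exactly the 2 values {3, 29}; by pigeonhole those values go to them, so strike 3, 29 from Omar, Liam, Priya, Hank.
Hank has just one choice, so Hank = 17. So Priya can't be 17.
That leaves Priya = 12. So Omar can't be 12.
No further eliminations apply; Alice can still be any of 3, 29.

3, 29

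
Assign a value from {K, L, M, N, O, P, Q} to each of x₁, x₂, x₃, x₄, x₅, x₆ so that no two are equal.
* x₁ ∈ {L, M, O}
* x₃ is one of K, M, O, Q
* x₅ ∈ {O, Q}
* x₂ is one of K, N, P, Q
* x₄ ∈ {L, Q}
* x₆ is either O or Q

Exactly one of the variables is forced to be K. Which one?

x₃

The 2 variables x₅ and x₆ are confined to {O, Q}, which locks those values in; drop them from x₁, x₂, x₃, x₄.
x₄ has just one choice, so x₄ = L. Eliminate L elsewhere: x₁.
x₁ must be M (only option left). Eliminate M elsewhere: x₃.
So K goes to x₃.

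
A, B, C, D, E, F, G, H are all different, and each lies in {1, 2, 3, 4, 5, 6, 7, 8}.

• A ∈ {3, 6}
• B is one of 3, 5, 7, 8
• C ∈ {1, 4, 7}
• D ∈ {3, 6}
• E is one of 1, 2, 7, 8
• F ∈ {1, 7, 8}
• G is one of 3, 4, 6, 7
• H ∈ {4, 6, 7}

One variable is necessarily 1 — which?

The 8 variables together cover exactly {1, 2, 3, 4, 5, 6, 7, 8} — 8 values for 8 variables — and 2 appears only in E's list, so E = 2.
The 7 still-open variables together cover exactly {1, 3, 4, 5, 6, 7, 8} — 7 values for 7 variables — and 5 appears only in B's list, so B = 5.
Among the 6 still-open variables, 8 fits only F (and all 6 values in {1, 3, 4, 6, 7, 8} must be used), so F = 8.
The 5 still-open variables together cover exactly {1, 3, 4, 6, 7} — 5 values for 5 variables — and 1 appears only in C's list, so C = 1.

C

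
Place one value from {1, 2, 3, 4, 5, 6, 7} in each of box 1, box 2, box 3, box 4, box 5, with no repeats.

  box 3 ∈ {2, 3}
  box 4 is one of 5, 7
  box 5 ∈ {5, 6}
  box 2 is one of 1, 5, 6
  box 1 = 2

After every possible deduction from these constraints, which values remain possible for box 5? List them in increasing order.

5, 6

box 1 must be 2 (only option left). Remove 2 from box 3.
That leaves box 3 = 3.
No further eliminations apply; box 5 can still be any of 5, 6.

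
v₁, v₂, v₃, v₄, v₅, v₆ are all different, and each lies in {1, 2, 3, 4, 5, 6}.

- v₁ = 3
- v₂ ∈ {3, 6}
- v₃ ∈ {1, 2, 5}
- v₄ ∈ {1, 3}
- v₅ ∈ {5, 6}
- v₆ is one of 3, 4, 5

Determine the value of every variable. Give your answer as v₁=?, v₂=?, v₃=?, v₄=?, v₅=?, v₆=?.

v₁ has just one choice, so v₁ = 3. Remove 3 from v₂, v₄, v₆.
That leaves v₂ = 6. Eliminate 6 elsewhere: v₅.
That leaves v₄ = 1. Remove 1 from v₃.
That leaves v₅ = 5. So v₃, v₆ can't be 5.
v₆ has just one choice, so v₆ = 4.
v₃ has just one choice, so v₃ = 2.

v₁=3, v₂=6, v₃=2, v₄=1, v₅=5, v₆=4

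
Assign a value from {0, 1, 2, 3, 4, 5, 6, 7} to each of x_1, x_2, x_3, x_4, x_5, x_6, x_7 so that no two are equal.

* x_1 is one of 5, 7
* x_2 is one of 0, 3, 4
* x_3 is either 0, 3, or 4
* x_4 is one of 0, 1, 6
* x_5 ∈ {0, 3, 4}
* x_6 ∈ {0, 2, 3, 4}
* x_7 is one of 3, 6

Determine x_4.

1

The 3 variables x_2, x_3, x_5 are confined to {0, 3, 4}, which locks those values in; drop them from x_4, x_6, x_7.
That leaves x_6 = 2.
x_7 has just one choice, so x_7 = 6. Eliminate 6 elsewhere: x_4.
So x_4 = 1.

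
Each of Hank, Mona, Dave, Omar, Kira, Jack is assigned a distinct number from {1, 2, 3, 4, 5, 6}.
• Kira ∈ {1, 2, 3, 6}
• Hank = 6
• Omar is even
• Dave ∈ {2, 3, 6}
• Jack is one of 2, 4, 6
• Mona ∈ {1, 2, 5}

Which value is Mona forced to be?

Hank must be 6 (only option left). Eliminate 6 elsewhere: Dave, Omar, Kira, Jack.
The 5 still-open variables together cover exactly {1, 2, 3, 4, 5} — 5 values for 5 variables — and 5 appears only in Mona's list, so Mona = 5.

5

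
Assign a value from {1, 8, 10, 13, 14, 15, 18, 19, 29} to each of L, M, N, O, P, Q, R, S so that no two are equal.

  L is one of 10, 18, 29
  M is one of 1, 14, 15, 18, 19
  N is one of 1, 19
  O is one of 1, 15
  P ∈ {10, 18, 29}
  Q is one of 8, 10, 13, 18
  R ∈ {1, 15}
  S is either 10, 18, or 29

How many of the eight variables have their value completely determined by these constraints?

2

O and R share exactly the 2 values {1, 15}; by pigeonhole those values go to them, so strike 1, 15 from M, N.
N must be 19 (only option left). Eliminate 19 elsewhere: M.
The 3 variables L, P, S are confined to {10, 18, 29}, which locks those values in; drop them from M, Q.
M must be 14 (only option left).
Determined: M=14, N=19. The other variables each still have more than one consistent value. That makes 2.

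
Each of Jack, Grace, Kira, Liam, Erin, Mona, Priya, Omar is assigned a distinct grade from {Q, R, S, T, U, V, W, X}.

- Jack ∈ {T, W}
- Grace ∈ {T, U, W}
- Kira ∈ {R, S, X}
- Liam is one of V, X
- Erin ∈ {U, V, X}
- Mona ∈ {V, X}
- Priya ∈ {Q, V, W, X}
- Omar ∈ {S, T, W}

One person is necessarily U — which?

Erin

The 8 variables draw from only 8 values {Q, R, S, T, U, V, W, X}, so each is used; only Priya can be Q, hence Priya = Q.
Among the 7 still-open variables, R fits only Kira (and all 7 values in {R, S, T, U, V, W, X} must be used), so Kira = R.
The 6 still-open variables together cover exactly {S, T, U, V, W, X} — 6 values for 6 variables — and S appears only in Omar's list, so Omar = S.
The 2 variables Liam and Mona are confined to {V, X}, which locks those values in; drop them from Erin.
So U goes to Erin.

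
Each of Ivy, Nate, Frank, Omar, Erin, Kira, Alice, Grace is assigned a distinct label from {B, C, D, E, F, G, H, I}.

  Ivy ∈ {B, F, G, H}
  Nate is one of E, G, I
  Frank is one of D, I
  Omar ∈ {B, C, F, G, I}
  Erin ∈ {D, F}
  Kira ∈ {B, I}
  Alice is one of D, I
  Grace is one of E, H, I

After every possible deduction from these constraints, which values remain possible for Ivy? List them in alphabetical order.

The 8 variables together cover exactly {B, C, D, E, F, G, H, I} — 8 values for 8 variables — and C appears only in Omar's list, so Omar = C.
Frank and Alice share exactly the 2 values {D, I}; by pigeonhole those values go to them, so strike D, I from Nate, Erin, Kira, Grace.
Erin must be F (only option left). Remove F from Ivy.
Kira's domain is down to {B}, so Kira = B. Strike B from Ivy.
No further eliminations apply; Ivy can still be any of G, H.

G, H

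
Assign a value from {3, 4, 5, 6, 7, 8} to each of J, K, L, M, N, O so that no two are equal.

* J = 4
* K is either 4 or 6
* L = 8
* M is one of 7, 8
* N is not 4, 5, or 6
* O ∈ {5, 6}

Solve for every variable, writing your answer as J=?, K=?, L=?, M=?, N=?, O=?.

J's domain is down to {4}, so J = 4. Remove 4 from K.
K's domain is down to {6}, so K = 6. Strike 6 from O.
That leaves L = 8. So M, N can't be 8.
That leaves M = 7. Remove 7 from N.
N's domain is down to {3}, so N = 3.
That leaves O = 5.

J=4, K=6, L=8, M=7, N=3, O=5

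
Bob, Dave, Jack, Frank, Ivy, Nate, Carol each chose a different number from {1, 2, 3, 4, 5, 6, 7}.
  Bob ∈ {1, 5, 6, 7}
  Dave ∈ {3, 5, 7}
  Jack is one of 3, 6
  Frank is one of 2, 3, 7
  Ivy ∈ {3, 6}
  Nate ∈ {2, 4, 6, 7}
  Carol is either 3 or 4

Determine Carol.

The 7 variables together cover exactly {1, 2, 3, 4, 5, 6, 7} — 7 values for 7 variables — and 1 appears only in Bob's list, so Bob = 1.
The 6 still-open variables draw from only 6 values {2, 3, 4, 5, 6, 7}, so each is used; only Dave can be 5, hence Dave = 5.
Jack and Ivy share exactly the 2 values {3, 6}; by pigeonhole those values go to them, so strike 3, 6 from Frank, Nate, Carol.
So Carol = 4.

4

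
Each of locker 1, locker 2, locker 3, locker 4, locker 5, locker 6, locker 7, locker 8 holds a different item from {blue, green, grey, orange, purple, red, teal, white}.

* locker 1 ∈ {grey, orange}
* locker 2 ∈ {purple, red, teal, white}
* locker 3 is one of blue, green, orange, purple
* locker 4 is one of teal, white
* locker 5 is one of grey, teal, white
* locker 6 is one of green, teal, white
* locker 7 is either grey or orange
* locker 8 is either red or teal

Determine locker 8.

The 8 variables draw from only 8 values {blue, green, grey, orange, purple, red, teal, white}, so each is used; only locker 3 can be blue, hence locker 3 = blue.
Among the 7 still-open variables, green fits only locker 6 (and all 7 values in {green, grey, orange, purple, red, teal, white} must be used), so locker 6 = green.
The 6 still-open variables together cover exactly {grey, orange, purple, red, teal, white} — 6 values for 6 variables — and purple appears only in locker 2's list, so locker 2 = purple.
Among the 5 still-open variables, red fits only locker 8 (and all 5 values in {grey, orange, red, teal, white} must be used), so locker 8 = red.

red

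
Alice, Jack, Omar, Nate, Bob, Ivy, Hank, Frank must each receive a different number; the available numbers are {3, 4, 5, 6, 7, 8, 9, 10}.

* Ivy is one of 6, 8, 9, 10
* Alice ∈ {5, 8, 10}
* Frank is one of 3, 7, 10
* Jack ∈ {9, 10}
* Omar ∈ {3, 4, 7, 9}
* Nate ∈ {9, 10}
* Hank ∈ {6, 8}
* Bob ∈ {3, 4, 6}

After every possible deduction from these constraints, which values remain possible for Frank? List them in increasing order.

The 8 variables together cover exactly {3, 4, 5, 6, 7, 8, 9, 10} — 8 values for 8 variables — and 5 appears only in Alice's list, so Alice = 5.
Jack and Nate share exactly the 2 values {9, 10}; by pigeonhole those values go to them, so strike 9, 10 from Omar, Ivy, Frank.
Ivy and Hank between them cover only {6, 8} — a naked pair. Remove those values from Bob.
No further eliminations apply; Frank can still be any of 3, 7.

3, 7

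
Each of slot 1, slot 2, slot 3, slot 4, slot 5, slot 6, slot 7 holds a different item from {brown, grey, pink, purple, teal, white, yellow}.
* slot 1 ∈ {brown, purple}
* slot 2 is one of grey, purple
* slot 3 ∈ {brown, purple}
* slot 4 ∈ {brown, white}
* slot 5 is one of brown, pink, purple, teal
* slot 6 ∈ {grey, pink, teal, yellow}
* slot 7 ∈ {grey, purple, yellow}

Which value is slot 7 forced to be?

yellow

Among the 7 variables, white fits only slot 4 (and all 7 values in {brown, grey, pink, purple, teal, white, yellow} must be used), so slot 4 = white.
slot 1 and slot 3 between them cover only {brown, purple} — a naked pair. Remove those values from slot 2, slot 5, slot 7.
That leaves slot 2 = grey. Strike grey from slot 6, slot 7.
So slot 7 = yellow.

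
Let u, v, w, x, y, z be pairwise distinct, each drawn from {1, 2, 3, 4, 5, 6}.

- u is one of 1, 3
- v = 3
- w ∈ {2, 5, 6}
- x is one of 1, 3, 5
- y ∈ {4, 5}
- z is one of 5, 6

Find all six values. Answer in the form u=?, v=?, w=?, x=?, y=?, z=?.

v has just one choice, so v = 3. Strike 3 from u, x.
u must be 1 (only option left). Remove 1 from x.
x's domain is down to {5}, so x = 5. Strike 5 from w, y, z.
y's domain is down to {4}, so y = 4.
That leaves z = 6. Strike 6 from w.
w's domain is down to {2}, so w = 2.

u=1, v=3, w=2, x=5, y=4, z=6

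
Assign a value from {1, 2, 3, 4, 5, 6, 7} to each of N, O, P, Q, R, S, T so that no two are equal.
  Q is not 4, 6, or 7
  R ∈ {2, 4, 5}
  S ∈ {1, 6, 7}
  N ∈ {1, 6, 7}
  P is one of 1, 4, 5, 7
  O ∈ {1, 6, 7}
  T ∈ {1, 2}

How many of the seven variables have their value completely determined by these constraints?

Among the 7 variables, 3 fits only Q (and all 7 values in {1, 2, 3, 4, 5, 6, 7} must be used), so Q = 3.
N, O, S share exactly the 3 values {1, 6, 7}; by pigeonhole those values go to them, so strike 1, 6, 7 from P, T.
T has just one choice, so T = 2. Eliminate 2 elsewhere: R.
Determined: Q=3, T=2. The other variables each still have more than one consistent value. That makes 2.

2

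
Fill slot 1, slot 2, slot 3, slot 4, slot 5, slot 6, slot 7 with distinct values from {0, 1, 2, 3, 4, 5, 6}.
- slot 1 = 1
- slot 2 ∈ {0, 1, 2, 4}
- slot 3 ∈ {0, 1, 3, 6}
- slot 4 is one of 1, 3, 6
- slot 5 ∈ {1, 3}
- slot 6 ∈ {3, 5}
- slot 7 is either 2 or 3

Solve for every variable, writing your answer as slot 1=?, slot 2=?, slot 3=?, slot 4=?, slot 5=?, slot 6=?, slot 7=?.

slot 1=1, slot 2=4, slot 3=0, slot 4=6, slot 5=3, slot 6=5, slot 7=2

slot 1 must be 1 (only option left). Eliminate 1 elsewhere: slot 2, slot 3, slot 4, slot 5.
slot 5's domain is down to {3}, so slot 5 = 3. Remove 3 from slot 3, slot 4, slot 6, slot 7.
slot 6 must be 5 (only option left).
slot 7 must be 2 (only option left). Eliminate 2 elsewhere: slot 2.
slot 4 has just one choice, so slot 4 = 6. Remove 6 from slot 3.
That leaves slot 3 = 0. Eliminate 0 elsewhere: slot 2.
That leaves slot 2 = 4.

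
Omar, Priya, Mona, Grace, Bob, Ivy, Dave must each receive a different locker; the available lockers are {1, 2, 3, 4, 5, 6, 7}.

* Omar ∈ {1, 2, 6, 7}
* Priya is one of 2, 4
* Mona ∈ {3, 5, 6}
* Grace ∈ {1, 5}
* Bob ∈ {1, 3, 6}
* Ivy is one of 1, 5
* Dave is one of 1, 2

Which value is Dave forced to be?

The 7 variables draw from only 7 values {1, 2, 3, 4, 5, 6, 7}, so each is used; only Priya can be 4, hence Priya = 4.
The 6 still-open variables draw from only 6 values {1, 2, 3, 5, 6, 7}, so each is used; only Omar can be 7, hence Omar = 7.
Among the 5 still-open variables, 2 fits only Dave (and all 5 values in {1, 2, 3, 5, 6} must be used), so Dave = 2.

2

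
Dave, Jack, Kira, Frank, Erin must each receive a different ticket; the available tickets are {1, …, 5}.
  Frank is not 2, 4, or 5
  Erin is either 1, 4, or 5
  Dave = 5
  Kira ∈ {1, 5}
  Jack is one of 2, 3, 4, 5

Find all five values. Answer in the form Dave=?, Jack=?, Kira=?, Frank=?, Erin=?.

Dave's domain is down to {5}, so Dave = 5. Strike 5 from Jack, Kira, Erin.
Kira has just one choice, so Kira = 1. Eliminate 1 elsewhere: Frank, Erin.
That leaves Frank = 3. Eliminate 3 elsewhere: Jack.
Erin must be 4 (only option left). Remove 4 from Jack.
That leaves Jack = 2.

Dave=5, Jack=2, Kira=1, Frank=3, Erin=4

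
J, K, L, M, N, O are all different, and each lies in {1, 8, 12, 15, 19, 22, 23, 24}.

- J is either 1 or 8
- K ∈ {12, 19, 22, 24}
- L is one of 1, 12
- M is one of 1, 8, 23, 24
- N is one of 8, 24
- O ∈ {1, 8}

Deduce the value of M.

J and O share exactly the 2 values {1, 8}; by pigeonhole those values go to them, so strike 1, 8 from L, M, N.
L has just one choice, so L = 12. Strike 12 from K.
N's domain is down to {24}, so N = 24. Remove 24 from K, M.
So M = 23.

23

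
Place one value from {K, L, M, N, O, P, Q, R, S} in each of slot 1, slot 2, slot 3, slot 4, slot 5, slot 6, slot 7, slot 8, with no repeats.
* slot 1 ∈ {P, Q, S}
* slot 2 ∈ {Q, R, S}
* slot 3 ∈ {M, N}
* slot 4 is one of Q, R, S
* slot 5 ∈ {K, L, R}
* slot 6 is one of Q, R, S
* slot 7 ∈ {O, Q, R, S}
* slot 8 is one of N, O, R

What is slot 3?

slot 2, slot 4, slot 6 share exactly the 3 values {Q, R, S}; by pigeonhole those values go to them, so strike Q, R, S from slot 1, slot 5, slot 7, slot 8.
slot 1 has just one choice, so slot 1 = P.
slot 7 has just one choice, so slot 7 = O. Remove O from slot 8.
slot 8's domain is down to {N}, so slot 8 = N. So slot 3 can't be N.
So slot 3 = M.

M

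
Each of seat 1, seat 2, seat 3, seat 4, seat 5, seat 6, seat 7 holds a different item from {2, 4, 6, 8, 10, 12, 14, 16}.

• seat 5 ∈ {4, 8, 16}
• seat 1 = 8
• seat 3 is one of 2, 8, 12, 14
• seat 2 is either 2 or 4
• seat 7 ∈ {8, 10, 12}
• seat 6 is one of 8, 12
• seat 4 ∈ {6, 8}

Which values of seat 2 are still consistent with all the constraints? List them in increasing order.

seat 1 must be 8 (only option left). Strike 8 from seat 3, seat 4, seat 5, seat 6, seat 7.
seat 4 has just one choice, so seat 4 = 6.
seat 6's domain is down to {12}, so seat 6 = 12. Remove 12 from seat 3, seat 7.
seat 7 must be 10 (only option left).
No further eliminations apply; seat 2 can still be any of 2, 4.

2, 4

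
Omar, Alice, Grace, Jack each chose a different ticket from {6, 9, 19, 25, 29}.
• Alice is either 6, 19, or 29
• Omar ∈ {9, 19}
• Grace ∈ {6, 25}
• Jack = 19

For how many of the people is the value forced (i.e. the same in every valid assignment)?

Jack has just one choice, so Jack = 19. Eliminate 19 elsewhere: Omar, Alice.
Omar has just one choice, so Omar = 9.
Determined: Omar=9, Jack=19. The other people each still have more than one consistent value. That makes 2.

2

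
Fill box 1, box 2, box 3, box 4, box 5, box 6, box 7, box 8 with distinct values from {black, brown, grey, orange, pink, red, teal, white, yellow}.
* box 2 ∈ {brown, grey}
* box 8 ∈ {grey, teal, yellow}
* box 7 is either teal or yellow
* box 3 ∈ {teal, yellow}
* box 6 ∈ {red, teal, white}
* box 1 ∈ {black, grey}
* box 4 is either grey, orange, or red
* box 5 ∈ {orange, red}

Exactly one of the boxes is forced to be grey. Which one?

The 8 variables draw from only 8 values {black, brown, grey, orange, red, teal, white, yellow}, so each is used; only box 1 can be black, hence box 1 = black.
The 7 still-open variables together cover exactly {brown, grey, orange, red, teal, white, yellow} — 7 values for 7 variables — and brown appears only in box 2's list, so box 2 = brown.
The 6 still-open variables together cover exactly {grey, orange, red, teal, white, yellow} — 6 values for 6 variables — and white appears only in box 6's list, so box 6 = white.
box 3 and box 7 share exactly the 2 values {teal, yellow}; by pigeonhole those values go to them, so strike teal, yellow from box 8.
So grey goes to box 8.

box 8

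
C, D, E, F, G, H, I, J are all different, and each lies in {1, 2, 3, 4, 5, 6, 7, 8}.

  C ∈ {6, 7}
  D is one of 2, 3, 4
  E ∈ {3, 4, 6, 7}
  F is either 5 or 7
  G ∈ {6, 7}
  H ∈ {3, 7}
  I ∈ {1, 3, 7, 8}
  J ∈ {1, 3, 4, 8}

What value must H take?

3

Among the 8 variables, 2 fits only D (and all 8 values in {1, 2, 3, 4, 5, 6, 7, 8} must be used), so D = 2.
The 7 still-open variables draw from only 7 values {1, 3, 4, 5, 6, 7, 8}, so each is used; only F can be 5, hence F = 5.
The 2 variables C and G are confined to {6, 7}, which locks those values in; drop them from E, H, I.
So H = 3.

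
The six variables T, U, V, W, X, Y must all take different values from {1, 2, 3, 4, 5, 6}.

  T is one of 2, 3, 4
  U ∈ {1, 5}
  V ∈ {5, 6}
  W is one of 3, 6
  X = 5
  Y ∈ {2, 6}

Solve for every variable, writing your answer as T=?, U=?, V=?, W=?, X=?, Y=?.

X must be 5 (only option left). So U, V can't be 5.
U's domain is down to {1}, so U = 1.
That leaves V = 6. So W, Y can't be 6.
W has just one choice, so W = 3. Strike 3 from T.
Y's domain is down to {2}, so Y = 2. Remove 2 from T.
T has just one choice, so T = 4.

T=4, U=1, V=6, W=3, X=5, Y=2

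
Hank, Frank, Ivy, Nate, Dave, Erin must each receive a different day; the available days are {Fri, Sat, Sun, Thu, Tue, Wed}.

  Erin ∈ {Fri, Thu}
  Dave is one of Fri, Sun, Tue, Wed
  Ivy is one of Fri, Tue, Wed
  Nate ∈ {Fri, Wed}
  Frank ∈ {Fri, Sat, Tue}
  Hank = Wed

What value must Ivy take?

Hank's domain is down to {Wed}, so Hank = Wed. So Ivy, Nate, Dave can't be Wed.
Nate's domain is down to {Fri}, so Nate = Fri. Strike Fri from Frank, Ivy, Dave, Erin.
So Ivy = Tue.

Tue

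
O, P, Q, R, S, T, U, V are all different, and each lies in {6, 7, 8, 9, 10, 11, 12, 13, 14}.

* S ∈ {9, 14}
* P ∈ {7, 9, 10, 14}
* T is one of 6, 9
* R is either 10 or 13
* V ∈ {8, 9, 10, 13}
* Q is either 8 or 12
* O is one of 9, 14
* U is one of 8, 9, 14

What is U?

8

The 8 variables together cover exactly {6, 7, 8, 9, 10, 12, 13, 14} — 8 values for 8 variables — and 6 appears only in T's list, so T = 6.
The 7 still-open variables draw from only 7 values {7, 8, 9, 10, 12, 13, 14}, so each is used; only P can be 7, hence P = 7.
Among the 6 still-open variables, 12 fits only Q (and all 6 values in {8, 9, 10, 12, 13, 14} must be used), so Q = 12.
The 2 variables O and S are confined to {9, 14}, which locks those values in; drop them from U, V.
So U = 8.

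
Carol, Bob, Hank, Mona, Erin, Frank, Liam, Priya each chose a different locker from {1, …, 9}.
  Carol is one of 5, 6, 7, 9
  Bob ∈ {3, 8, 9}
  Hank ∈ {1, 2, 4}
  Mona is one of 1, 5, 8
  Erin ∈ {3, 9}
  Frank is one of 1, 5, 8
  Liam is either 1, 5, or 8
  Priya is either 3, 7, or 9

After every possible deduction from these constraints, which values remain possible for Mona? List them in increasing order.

1, 5, 8

Mona, Frank, Liam share exactly the 3 values {1, 5, 8}; by pigeonhole those values go to them, so strike 1, 5, 8 from Carol, Bob, Hank.
Bob and Erin between them cover only {3, 9} — a naked pair. Remove those values from Carol, Priya.
Priya must be 7 (only option left). Strike 7 from Carol.
Carol must be 6 (only option left).
No further eliminations apply; Mona can still be any of 1, 5, 8.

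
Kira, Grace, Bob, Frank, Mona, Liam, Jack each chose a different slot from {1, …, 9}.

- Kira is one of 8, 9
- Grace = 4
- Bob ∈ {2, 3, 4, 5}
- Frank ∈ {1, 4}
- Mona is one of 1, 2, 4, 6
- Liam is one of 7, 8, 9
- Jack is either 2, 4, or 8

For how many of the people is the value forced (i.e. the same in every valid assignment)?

Grace's domain is down to {4}, so Grace = 4. Eliminate 4 elsewhere: Bob, Frank, Mona, Jack.
Frank must be 1 (only option left). Strike 1 from Mona.
Determined: Grace=4, Frank=1. The other people each still have more than one consistent value. That makes 2.

2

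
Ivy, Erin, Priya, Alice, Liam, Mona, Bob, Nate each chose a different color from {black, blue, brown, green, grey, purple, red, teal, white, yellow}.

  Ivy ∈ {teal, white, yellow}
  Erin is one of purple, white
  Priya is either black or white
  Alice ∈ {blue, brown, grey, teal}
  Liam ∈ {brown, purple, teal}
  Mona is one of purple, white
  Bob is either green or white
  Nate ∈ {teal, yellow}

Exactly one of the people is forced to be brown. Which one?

Erin and Mona between them cover only {purple, white} — a naked pair. Remove those values from Ivy, Priya, Liam, Bob.
Priya must be black (only option left).
That leaves Bob = green.
The 2 variables Ivy and Nate are confined to {teal, yellow}, which locks those values in; drop them from Alice, Liam.
So brown goes to Liam.

Liam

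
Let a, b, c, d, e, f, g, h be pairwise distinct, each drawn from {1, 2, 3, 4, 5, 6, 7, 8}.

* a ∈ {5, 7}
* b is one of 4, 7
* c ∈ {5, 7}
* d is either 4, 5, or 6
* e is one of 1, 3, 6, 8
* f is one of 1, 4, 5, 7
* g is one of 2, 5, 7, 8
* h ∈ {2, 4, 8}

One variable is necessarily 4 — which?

Among the 8 variables, 3 fits only e (and all 8 values in {1, 2, 3, 4, 5, 6, 7, 8} must be used), so e = 3.
The 7 still-open variables draw from only 7 values {1, 2, 4, 5, 6, 7, 8}, so each is used; only f can be 1, hence f = 1.
The 6 still-open variables together cover exactly {2, 4, 5, 6, 7, 8} — 6 values for 6 variables — and 6 appears only in d's list, so d = 6.
The 2 variables a and c are confined to {5, 7}, which locks those values in; drop them from b, g.
So 4 goes to b.

b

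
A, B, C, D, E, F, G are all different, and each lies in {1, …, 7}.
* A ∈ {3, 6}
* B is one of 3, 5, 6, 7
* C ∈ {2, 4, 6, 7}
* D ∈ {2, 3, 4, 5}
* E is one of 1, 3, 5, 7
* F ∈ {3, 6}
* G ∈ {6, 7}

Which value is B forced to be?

5

The 7 variables together cover exactly {1, 2, 3, 4, 5, 6, 7} — 7 values for 7 variables — and 1 appears only in E's list, so E = 1.
A and F between them cover only {3, 6} — a naked pair. Remove those values from B, C, D, G.
G must be 7 (only option left). Strike 7 from B, C.
So B = 5.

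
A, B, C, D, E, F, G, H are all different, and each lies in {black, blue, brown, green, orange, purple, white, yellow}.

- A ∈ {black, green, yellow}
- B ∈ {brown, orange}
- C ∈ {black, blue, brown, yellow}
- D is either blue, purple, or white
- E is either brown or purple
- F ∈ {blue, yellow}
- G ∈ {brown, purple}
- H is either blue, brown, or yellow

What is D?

white

Among the 8 variables, green fits only A (and all 8 values in {black, blue, brown, green, orange, purple, white, yellow} must be used), so A = green.
The 7 still-open variables draw from only 7 values {black, blue, brown, orange, purple, white, yellow}, so each is used; only C can be black, hence C = black.
Among the 6 still-open variables, orange fits only B (and all 6 values in {blue, brown, orange, purple, white, yellow} must be used), so B = orange.
The 5 still-open variables together cover exactly {blue, brown, purple, white, yellow} — 5 values for 5 variables — and white appears only in D's list, so D = white.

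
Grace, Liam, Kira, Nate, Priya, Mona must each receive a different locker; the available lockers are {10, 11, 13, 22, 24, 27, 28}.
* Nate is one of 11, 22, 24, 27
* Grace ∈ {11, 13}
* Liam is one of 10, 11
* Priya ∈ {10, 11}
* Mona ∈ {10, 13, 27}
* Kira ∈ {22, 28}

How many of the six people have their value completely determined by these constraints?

Liam and Priya share exactly the 2 values {10, 11}; by pigeonhole those values go to them, so strike 10, 11 from Grace, Nate, Mona.
Grace has just one choice, so Grace = 13. Strike 13 from Mona.
That leaves Mona = 27. Remove 27 from Nate.
Determined: Grace=13, Mona=27. The other people each still have more than one consistent value. That makes 2.

2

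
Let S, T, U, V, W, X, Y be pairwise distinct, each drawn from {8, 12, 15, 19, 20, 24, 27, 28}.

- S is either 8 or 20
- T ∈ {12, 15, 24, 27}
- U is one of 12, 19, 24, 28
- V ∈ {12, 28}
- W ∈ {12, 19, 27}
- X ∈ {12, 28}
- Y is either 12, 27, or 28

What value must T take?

15

V and X share exactly the 2 values {12, 28}; by pigeonhole those values go to them, so strike 12, 28 from T, U, W, Y.
That leaves Y = 27. Remove 27 from T, W.
W must be 19 (only option left). Eliminate 19 elsewhere: U.
That leaves U = 24. Eliminate 24 elsewhere: T.
So T = 15.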